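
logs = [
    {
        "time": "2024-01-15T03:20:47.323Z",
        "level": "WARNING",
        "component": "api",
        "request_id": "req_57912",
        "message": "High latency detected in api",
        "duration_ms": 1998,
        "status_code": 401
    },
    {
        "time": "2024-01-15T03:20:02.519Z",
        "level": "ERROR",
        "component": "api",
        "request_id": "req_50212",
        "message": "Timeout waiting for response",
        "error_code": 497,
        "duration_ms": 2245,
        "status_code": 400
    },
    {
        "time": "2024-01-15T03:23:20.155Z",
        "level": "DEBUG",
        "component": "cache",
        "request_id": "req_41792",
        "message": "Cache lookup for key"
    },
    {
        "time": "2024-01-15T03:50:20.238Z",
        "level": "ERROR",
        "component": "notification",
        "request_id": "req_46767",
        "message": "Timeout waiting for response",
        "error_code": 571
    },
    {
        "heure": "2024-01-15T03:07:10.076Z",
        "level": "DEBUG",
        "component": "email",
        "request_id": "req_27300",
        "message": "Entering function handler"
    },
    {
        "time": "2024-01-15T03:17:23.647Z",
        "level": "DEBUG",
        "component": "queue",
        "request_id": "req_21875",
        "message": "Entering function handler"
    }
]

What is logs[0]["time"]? "2024-01-15T03:20:47.323Z"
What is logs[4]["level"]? "DEBUG"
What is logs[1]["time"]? "2024-01-15T03:20:02.519Z"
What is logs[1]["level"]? "ERROR"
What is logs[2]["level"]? "DEBUG"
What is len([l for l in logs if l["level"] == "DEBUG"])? 3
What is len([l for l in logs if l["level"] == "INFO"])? 0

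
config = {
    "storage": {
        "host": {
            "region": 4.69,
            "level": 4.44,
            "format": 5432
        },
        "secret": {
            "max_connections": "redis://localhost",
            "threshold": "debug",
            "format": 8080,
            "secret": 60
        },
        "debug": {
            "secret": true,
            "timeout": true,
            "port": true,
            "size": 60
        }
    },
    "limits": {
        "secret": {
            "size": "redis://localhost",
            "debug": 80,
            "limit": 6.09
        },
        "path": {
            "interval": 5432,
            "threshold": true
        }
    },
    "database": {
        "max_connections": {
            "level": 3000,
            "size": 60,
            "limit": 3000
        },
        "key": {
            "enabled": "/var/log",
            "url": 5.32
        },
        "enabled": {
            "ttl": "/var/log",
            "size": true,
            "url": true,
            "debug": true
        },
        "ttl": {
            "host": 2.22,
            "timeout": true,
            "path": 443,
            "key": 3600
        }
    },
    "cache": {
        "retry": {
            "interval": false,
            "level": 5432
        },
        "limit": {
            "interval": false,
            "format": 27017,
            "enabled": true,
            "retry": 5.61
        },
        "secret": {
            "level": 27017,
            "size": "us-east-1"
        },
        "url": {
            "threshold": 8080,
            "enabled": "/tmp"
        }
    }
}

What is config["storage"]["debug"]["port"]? True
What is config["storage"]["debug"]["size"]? 60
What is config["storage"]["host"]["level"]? 4.44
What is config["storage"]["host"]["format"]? 5432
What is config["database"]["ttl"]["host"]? 2.22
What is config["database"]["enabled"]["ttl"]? "/var/log"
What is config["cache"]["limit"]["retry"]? 5.61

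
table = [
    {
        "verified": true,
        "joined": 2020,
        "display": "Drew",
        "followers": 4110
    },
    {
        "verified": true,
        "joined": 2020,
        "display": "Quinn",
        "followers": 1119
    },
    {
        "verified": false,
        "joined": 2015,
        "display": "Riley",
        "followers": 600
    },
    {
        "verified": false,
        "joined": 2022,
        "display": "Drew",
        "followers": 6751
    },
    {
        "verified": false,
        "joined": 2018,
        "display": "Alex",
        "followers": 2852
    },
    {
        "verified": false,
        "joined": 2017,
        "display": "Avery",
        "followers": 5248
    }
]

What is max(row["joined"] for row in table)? 2022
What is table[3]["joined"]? 2022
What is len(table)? 6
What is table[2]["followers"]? 600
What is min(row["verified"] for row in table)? False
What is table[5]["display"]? "Avery"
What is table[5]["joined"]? 2017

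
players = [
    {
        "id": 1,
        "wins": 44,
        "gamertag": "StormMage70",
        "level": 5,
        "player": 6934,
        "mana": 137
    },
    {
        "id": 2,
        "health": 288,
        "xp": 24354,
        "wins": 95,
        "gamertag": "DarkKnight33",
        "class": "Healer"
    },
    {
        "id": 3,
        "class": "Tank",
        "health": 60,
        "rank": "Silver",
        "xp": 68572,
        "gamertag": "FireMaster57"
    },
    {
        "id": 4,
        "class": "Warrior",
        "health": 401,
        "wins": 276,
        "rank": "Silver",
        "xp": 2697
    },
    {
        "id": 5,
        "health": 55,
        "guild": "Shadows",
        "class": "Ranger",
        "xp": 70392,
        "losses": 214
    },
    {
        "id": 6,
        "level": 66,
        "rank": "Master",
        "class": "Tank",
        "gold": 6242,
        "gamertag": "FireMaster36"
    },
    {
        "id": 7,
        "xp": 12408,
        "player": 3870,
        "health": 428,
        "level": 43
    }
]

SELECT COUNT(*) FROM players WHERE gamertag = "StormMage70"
1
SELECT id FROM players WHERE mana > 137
[]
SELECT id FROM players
[1, 2, 3, 4, 5, 6, 7]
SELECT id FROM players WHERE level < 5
[]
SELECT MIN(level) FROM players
5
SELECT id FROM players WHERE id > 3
[4, 5, 6, 7]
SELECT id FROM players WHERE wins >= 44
[1, 2, 4]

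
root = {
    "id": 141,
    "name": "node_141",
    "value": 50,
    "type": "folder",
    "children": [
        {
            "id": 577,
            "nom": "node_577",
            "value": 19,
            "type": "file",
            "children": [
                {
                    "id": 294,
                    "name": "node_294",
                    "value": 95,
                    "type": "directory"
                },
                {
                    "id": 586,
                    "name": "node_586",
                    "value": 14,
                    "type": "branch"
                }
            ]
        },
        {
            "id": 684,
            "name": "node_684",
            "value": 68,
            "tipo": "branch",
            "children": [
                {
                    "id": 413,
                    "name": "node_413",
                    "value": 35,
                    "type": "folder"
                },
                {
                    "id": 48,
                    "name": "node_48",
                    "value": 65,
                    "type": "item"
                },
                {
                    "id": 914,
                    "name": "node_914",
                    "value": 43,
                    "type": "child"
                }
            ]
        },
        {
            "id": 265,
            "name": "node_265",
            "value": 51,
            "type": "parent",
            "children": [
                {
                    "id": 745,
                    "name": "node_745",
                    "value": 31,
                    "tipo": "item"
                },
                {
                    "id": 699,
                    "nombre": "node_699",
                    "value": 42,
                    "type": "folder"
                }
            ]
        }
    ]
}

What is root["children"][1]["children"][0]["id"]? 413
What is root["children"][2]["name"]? "node_265"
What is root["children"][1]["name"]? "node_684"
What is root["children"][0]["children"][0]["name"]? "node_294"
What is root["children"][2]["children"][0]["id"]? 745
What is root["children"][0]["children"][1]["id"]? 586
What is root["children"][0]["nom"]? "node_577"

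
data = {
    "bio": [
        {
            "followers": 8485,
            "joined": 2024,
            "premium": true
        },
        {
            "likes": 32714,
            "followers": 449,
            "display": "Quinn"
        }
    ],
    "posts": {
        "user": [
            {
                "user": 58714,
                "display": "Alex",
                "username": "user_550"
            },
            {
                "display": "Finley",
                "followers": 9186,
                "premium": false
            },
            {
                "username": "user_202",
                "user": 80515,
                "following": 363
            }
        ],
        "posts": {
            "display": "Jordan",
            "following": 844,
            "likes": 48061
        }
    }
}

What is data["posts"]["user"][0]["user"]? 58714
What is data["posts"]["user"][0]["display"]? "Alex"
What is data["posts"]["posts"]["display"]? "Jordan"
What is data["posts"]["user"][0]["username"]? "user_550"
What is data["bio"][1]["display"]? "Quinn"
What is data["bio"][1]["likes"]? 32714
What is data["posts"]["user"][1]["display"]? "Finley"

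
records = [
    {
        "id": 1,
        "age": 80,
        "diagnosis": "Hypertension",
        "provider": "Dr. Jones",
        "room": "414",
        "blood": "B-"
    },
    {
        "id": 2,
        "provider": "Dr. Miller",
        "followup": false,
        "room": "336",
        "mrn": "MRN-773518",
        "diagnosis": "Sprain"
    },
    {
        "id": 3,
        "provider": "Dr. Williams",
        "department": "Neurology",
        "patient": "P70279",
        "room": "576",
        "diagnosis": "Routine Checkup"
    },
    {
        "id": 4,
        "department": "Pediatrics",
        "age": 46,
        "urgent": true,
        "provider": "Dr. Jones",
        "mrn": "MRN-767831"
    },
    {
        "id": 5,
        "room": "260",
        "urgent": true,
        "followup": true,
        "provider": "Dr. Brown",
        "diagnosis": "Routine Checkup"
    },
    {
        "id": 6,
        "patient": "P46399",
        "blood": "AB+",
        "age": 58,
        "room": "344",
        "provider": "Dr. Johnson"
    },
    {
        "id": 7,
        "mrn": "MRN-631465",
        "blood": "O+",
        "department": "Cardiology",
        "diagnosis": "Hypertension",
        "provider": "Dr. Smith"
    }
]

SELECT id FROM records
[1, 2, 3, 4, 5, 6, 7]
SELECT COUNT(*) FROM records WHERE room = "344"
1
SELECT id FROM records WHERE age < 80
[4, 6]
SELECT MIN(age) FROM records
46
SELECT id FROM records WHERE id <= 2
[1, 2]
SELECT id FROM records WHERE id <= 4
[1, 2, 3, 4]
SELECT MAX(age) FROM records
80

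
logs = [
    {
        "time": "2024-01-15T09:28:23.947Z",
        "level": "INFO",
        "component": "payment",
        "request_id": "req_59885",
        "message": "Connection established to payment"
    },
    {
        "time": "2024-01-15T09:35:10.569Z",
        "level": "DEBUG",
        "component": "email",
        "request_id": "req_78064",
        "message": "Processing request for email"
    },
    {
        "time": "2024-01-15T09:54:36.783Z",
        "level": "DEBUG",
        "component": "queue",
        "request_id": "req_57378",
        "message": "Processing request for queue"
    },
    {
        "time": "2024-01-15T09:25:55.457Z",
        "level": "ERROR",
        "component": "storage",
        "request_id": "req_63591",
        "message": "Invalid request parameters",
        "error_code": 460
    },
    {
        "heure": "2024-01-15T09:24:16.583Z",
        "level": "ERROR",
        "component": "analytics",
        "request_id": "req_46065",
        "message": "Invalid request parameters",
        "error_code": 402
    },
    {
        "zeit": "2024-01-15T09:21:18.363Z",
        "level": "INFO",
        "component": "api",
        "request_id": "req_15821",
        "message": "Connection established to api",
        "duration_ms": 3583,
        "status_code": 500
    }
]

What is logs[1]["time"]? "2024-01-15T09:35:10.569Z"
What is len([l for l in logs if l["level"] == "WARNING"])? 0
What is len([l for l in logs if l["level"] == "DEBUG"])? 2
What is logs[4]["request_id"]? "req_46065"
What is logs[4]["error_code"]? 402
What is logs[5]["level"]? "INFO"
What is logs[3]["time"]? "2024-01-15T09:25:55.457Z"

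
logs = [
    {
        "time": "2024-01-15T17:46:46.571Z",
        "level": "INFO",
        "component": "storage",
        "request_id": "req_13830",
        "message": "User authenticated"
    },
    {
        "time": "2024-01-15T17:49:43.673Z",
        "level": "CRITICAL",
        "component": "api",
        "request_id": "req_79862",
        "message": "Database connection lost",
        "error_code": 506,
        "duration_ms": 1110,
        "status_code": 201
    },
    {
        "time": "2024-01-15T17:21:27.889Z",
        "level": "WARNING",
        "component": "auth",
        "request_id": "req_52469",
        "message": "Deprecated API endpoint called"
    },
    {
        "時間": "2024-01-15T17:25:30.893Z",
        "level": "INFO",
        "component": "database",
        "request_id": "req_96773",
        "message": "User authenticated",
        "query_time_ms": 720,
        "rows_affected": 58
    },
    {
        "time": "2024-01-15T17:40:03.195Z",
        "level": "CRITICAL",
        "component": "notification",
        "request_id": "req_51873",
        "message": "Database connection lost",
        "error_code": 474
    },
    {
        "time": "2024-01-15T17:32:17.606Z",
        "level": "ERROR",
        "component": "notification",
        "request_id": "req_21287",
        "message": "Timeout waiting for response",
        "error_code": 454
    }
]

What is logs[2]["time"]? "2024-01-15T17:21:27.889Z"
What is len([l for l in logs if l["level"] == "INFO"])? 2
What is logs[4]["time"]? "2024-01-15T17:40:03.195Z"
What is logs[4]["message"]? "Database connection lost"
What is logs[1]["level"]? "CRITICAL"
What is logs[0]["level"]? "INFO"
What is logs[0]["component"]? "storage"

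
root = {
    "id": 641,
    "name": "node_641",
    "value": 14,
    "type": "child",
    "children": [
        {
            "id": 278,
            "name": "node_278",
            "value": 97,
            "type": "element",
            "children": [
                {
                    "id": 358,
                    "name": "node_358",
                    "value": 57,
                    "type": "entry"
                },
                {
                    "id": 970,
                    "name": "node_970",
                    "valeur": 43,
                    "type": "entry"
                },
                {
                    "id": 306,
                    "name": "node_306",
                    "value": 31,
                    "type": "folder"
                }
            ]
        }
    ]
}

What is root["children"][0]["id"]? 278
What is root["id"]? 641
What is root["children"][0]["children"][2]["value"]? 31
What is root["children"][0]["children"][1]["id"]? 970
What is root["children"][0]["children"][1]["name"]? "node_970"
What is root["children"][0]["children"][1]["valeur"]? 43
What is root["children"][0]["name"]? "node_278"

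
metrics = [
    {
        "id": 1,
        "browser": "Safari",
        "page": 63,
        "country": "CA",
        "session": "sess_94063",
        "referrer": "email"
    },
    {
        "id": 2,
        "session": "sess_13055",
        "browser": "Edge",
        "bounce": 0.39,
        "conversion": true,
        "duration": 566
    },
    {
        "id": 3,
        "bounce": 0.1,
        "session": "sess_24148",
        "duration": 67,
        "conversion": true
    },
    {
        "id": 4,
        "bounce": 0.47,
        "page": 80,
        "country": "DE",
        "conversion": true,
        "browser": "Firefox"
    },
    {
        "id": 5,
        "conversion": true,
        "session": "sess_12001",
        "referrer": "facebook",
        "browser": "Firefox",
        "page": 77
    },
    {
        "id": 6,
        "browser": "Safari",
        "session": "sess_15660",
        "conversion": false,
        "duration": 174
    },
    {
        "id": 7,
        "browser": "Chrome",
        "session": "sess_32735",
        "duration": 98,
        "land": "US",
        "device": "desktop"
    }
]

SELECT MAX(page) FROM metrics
80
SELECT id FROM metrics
[1, 2, 3, 4, 5, 6, 7]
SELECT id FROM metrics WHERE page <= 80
[1, 4, 5]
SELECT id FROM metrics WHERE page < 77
[1]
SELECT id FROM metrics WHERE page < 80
[1, 5]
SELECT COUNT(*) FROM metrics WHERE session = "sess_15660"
1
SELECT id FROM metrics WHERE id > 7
[]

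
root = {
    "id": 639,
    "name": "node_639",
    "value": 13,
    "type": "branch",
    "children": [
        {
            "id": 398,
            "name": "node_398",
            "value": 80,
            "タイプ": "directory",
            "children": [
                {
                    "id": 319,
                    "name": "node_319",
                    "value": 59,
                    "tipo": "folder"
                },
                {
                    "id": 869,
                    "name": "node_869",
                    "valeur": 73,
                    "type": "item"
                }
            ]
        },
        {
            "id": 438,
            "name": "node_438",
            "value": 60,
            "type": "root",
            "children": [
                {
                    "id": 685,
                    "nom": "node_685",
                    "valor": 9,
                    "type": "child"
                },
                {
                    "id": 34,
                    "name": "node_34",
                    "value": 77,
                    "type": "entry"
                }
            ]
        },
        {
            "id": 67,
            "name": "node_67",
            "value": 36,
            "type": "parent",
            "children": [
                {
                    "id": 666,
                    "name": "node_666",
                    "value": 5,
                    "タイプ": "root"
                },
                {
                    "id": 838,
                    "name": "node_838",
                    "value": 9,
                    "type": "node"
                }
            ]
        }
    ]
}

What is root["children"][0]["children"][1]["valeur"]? 73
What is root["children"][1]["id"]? 438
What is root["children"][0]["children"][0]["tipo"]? "folder"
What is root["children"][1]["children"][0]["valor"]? 9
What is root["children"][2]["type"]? "parent"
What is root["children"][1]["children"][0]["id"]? 685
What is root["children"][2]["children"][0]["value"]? 5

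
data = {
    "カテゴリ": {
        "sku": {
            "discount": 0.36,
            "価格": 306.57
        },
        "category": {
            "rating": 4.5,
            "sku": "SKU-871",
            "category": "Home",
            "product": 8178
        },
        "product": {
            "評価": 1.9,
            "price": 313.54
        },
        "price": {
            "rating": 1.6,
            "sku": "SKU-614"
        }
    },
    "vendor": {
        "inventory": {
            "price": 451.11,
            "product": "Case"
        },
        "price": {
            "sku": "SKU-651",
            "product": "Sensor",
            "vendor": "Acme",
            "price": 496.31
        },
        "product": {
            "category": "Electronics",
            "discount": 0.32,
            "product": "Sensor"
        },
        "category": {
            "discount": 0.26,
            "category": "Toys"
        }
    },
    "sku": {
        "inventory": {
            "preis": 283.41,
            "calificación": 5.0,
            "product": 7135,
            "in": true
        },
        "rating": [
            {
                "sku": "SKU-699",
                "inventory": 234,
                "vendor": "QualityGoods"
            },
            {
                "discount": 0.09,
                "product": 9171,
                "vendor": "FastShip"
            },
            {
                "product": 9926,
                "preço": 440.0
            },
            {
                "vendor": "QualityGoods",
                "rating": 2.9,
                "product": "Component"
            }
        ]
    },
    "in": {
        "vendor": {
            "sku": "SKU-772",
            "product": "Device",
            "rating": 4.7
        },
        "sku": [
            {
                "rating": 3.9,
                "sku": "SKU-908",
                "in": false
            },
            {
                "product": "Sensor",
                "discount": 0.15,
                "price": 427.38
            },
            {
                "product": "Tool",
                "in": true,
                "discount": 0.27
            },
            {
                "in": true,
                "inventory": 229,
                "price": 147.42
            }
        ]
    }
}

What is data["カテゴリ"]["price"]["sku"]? "SKU-614"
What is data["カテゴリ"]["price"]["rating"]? 1.6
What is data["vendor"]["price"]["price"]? 496.31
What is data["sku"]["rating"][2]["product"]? 9926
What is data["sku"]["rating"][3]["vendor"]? "QualityGoods"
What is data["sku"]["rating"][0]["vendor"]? "QualityGoods"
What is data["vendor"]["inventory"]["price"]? 451.11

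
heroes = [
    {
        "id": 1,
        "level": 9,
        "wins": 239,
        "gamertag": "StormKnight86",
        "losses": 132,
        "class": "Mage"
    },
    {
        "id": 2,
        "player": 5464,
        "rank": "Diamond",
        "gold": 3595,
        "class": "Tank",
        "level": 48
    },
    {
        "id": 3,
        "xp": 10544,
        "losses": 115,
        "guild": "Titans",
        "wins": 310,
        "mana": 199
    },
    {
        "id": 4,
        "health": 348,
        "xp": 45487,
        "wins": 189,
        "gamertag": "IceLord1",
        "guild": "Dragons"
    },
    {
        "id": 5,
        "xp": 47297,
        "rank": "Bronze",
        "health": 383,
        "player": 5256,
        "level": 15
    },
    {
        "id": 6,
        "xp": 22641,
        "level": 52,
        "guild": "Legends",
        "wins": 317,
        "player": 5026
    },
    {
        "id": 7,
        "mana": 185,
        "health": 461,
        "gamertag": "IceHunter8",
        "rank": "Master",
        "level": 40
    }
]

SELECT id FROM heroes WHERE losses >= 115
[1, 3]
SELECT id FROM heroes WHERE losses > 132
[]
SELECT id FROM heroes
[1, 2, 3, 4, 5, 6, 7]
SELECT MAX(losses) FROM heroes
132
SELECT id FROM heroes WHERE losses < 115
[]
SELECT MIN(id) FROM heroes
1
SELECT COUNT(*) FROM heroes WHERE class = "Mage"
1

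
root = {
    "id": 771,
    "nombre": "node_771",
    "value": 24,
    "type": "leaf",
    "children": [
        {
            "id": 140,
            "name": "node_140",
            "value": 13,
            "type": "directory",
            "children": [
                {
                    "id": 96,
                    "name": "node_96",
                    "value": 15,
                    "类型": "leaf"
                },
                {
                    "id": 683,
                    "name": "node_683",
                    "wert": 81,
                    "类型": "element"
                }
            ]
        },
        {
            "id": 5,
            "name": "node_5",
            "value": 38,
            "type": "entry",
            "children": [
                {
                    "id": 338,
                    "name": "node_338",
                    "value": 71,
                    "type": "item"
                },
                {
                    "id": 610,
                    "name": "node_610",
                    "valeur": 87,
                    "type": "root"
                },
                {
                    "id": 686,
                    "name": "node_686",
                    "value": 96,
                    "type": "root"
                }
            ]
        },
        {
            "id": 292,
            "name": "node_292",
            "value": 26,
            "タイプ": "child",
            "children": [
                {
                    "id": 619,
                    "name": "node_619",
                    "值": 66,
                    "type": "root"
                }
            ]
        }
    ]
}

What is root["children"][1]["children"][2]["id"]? 686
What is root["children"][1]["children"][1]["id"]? 610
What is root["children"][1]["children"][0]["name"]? "node_338"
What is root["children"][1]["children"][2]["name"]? "node_686"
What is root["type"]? "leaf"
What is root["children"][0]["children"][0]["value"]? 15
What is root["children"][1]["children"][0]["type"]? "item"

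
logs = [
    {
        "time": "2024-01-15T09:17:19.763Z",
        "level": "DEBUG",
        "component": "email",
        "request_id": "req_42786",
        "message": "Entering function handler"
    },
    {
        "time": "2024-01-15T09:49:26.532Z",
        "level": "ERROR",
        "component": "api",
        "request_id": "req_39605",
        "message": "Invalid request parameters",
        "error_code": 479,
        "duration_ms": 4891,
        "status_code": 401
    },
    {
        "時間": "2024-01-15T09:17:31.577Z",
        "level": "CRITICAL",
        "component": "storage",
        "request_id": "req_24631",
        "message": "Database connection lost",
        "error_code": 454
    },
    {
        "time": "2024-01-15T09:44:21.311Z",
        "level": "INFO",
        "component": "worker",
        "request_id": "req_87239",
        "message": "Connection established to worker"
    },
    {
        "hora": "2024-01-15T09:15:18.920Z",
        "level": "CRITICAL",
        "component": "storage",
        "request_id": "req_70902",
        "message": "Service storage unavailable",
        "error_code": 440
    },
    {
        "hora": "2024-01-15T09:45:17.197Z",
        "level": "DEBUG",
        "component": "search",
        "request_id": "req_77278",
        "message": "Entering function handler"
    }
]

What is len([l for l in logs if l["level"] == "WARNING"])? 0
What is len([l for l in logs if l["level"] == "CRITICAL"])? 2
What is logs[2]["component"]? "storage"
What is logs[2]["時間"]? "2024-01-15T09:17:31.577Z"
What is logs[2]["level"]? "CRITICAL"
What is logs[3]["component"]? "worker"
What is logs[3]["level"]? "INFO"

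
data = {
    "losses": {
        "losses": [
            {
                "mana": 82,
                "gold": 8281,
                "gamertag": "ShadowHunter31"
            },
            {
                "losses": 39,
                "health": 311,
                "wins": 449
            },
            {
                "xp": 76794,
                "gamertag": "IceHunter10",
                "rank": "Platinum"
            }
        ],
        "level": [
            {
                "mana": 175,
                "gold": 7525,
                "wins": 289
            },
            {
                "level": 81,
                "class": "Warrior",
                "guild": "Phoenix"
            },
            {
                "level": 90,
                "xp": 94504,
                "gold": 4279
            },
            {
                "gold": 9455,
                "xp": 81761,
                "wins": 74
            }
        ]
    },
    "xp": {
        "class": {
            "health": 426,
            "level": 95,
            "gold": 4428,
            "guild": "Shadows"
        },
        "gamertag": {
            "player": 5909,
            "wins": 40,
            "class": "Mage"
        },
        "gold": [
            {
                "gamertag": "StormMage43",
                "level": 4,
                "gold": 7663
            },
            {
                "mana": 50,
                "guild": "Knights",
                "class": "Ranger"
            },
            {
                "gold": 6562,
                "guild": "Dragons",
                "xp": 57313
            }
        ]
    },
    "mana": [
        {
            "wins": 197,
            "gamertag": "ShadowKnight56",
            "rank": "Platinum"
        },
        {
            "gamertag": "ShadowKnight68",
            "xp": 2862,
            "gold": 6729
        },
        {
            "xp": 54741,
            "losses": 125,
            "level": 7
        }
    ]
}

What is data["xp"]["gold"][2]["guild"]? "Dragons"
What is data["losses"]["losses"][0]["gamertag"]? "ShadowHunter31"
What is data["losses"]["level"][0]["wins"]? 289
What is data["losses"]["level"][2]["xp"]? 94504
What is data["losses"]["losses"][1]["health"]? 311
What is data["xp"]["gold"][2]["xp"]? 57313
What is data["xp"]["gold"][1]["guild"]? "Knights"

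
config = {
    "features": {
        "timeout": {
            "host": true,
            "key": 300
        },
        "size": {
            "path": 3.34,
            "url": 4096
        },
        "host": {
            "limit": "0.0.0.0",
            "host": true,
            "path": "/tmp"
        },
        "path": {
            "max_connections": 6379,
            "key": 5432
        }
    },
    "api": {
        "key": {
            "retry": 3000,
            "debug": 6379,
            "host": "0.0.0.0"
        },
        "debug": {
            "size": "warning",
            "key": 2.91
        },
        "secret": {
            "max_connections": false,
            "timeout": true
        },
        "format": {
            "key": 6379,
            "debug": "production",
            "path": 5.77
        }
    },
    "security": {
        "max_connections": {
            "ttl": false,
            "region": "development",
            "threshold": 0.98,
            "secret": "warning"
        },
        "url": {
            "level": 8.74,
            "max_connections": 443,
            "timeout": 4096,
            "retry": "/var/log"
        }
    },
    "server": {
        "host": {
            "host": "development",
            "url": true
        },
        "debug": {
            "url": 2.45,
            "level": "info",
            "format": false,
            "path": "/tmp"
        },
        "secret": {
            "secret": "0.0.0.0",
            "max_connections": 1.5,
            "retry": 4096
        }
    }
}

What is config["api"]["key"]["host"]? "0.0.0.0"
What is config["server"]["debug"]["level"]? "info"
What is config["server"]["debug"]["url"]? 2.45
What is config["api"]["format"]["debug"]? "production"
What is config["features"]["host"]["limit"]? "0.0.0.0"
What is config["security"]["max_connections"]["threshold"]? 0.98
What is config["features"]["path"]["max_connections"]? 6379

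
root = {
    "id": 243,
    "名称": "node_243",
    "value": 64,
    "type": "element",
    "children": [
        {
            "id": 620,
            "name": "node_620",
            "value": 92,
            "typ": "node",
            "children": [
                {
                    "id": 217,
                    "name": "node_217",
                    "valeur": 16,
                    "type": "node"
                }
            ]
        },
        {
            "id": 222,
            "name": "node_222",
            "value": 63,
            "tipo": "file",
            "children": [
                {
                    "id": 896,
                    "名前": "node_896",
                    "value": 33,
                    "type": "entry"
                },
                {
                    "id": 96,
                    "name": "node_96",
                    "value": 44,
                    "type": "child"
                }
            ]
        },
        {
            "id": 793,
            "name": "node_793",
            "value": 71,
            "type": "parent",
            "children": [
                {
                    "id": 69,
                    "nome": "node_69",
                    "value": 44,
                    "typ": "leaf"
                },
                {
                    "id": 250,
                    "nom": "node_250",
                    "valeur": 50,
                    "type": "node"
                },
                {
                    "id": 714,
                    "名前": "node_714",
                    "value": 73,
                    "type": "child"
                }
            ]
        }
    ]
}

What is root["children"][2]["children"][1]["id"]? 250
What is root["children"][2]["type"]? "parent"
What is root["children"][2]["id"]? 793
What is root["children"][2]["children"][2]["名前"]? "node_714"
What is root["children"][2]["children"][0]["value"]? 44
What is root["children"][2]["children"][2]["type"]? "child"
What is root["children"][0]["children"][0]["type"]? "node"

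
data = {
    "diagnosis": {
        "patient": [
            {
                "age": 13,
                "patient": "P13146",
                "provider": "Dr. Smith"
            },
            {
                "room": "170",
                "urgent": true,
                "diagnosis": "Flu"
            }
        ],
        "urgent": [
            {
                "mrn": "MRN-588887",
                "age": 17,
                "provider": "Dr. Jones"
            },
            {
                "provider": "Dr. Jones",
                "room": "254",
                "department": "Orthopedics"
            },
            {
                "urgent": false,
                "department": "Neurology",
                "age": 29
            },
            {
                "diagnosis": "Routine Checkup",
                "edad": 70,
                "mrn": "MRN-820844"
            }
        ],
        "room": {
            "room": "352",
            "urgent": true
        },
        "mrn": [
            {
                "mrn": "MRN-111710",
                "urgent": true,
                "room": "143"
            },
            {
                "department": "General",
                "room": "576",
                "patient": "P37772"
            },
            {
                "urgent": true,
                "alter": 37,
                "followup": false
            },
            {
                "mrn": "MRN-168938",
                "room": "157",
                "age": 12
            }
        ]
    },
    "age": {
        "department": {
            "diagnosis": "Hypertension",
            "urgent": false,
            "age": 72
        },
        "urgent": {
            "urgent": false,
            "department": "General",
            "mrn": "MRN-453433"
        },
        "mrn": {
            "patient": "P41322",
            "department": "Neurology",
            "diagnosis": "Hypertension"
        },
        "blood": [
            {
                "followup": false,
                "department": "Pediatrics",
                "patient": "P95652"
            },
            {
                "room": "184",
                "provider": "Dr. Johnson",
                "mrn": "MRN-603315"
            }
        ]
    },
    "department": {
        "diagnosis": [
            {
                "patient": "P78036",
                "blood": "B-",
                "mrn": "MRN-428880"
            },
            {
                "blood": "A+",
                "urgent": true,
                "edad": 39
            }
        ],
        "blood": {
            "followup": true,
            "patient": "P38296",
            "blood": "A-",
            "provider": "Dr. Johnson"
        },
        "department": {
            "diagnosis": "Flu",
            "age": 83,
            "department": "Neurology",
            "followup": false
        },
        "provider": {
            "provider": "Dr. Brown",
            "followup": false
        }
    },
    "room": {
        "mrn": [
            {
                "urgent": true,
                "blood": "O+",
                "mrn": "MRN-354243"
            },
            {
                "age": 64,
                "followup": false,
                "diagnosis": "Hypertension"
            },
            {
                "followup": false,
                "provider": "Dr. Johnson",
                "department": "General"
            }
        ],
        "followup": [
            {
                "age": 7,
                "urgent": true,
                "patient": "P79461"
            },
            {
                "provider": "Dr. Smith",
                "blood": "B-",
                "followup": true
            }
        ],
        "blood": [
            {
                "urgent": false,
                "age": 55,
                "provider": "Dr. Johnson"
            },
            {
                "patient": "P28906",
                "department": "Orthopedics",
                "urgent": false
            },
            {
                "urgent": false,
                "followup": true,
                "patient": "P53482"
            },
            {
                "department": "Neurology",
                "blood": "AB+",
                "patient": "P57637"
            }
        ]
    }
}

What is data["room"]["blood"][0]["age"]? 55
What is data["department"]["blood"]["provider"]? "Dr. Johnson"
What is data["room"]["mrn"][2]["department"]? "General"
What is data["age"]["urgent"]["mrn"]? "MRN-453433"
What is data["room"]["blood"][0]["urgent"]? False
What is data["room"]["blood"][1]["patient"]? "P28906"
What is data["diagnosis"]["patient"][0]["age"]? 13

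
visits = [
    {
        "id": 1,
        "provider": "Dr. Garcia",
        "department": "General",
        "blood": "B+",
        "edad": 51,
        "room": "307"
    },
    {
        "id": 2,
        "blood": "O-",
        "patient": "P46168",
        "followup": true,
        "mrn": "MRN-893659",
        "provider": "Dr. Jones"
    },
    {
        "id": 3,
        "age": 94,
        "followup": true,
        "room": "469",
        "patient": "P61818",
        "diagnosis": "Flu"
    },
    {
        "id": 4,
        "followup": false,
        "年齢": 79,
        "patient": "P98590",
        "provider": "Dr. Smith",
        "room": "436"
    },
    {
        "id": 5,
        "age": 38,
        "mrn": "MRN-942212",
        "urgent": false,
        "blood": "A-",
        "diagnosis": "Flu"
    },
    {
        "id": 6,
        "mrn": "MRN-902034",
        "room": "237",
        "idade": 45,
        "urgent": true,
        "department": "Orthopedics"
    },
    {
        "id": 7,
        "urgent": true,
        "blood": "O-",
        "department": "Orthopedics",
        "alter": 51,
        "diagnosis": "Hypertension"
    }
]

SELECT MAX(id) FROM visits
7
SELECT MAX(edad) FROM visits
51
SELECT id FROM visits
[1, 2, 3, 4, 5, 6, 7]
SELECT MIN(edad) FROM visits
51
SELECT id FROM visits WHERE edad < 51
[]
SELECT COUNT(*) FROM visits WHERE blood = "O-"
2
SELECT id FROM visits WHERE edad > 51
[]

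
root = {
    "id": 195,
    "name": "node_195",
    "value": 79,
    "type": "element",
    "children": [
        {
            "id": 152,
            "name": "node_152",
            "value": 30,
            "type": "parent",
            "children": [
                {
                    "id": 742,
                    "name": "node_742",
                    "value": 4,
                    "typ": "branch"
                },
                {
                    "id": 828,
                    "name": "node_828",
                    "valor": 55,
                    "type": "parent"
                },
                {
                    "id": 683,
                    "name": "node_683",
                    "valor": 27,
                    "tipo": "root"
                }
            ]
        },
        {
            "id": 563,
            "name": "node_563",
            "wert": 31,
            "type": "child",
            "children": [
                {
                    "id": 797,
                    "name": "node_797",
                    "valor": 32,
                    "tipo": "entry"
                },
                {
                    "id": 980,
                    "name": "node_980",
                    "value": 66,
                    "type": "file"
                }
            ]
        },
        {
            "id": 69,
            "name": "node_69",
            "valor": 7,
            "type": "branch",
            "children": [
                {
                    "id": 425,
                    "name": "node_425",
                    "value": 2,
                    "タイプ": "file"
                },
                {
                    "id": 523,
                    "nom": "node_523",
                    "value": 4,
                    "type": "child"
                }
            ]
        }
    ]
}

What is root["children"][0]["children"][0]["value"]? 4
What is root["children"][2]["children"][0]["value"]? 2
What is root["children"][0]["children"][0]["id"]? 742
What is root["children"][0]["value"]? 30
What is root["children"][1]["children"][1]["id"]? 980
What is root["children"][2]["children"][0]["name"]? "node_425"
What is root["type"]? "element"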